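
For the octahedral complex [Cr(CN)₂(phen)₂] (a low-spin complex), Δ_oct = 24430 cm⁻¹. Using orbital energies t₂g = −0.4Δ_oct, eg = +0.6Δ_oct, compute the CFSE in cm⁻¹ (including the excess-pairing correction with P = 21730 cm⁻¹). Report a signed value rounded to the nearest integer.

-17358

Ligand charges: 2×(-1) from CN⁻ and 2×(+0) from phen sum to -2; with overall charge +0, Cr is +2.
Group 6 minus oxidation state +2 gives a d⁴ configuration for Cr²⁺.
Configuration: t₂g⁴ eg⁰.
The orbital stabilization is -1.6Δ_oct = -1.6 × 24430 = -39088 cm⁻¹.
Relative to high-spin t₂g³ eg¹ (0 paired), the low-spin configuration has 1 additional pair, contributing +1 × 21730 = +21730 cm⁻¹.
Overall CFSE = -39088 + 21730 = -17358 cm⁻¹.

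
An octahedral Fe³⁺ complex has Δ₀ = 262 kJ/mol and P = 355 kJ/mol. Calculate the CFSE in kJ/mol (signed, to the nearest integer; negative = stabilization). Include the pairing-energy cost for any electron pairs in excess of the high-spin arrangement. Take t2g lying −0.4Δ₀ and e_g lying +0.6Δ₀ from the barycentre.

Fe sits in group 8; removing 3 electrons leaves Fe³⁺ with 8 − 3 = 5 d electrons.
Δ₀ < P, so pairing is avoided: the ground state is high-spin.
That gives t2g^3 e_g^2.
Orbital CFSE = 0.0Δ₀ = 0.0 × 262 = 0 kJ/mol.
High-spin has no excess pairs, so no pairing correction applies.

0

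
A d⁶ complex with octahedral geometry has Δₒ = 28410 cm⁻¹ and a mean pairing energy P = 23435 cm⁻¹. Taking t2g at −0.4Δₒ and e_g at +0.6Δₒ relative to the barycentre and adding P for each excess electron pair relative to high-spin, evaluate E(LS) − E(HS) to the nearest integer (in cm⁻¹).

-9950

In the high-spin limit (t2g^4 e_g^2) the orbital term is -0.4Δₒ = -11364 cm⁻¹, with no excess pairing.
For low-spin the configuration is t2g^6 e_g^0: orbital energy -2.4 × 28410 = -68184 cm⁻¹, and 2 additional pairs relative to high-spin add 46870 cm⁻¹, giving -21314 cm⁻¹.
E(LS) − E(HS) = -21314 − (-11364) = -9950 cm⁻¹.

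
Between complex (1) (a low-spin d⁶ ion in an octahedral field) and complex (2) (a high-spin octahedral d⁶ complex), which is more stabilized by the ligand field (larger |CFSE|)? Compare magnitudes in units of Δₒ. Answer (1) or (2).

(1)

(1): t₂g⁶ eg⁰, CFSE = -2.4Δₒ.
(2): t₂g⁴ eg², CFSE = -0.4Δₒ.
So (1) has the larger |CFSE|.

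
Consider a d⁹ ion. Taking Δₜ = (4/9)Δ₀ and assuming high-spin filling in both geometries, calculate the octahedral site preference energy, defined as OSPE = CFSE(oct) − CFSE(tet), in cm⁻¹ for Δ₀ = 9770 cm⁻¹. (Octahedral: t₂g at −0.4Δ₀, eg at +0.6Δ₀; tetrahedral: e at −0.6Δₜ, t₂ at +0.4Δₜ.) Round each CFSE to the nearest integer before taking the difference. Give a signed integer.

-4125

Octahedral high-spin t2g^6 e_g^3: CFSE = -0.6 × 9770 = -5862 cm⁻¹.
In a tetrahedral site the filling is e^4 t2^5: CFSE(tet) = -0.4Δₜ = -0.4 × (4/9)(9770) = -1737 cm⁻¹.
OSPE = -5862 − (-1737) = -4125 cm⁻¹.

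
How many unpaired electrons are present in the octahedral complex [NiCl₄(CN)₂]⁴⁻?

2

Ligand charges: 4×(-1) from Cl⁻ and 2×(-1) from CN⁻ sum to -6; with overall charge -4, Ni is +2.
Ni sits in group 10; removing 2 electrons leaves Ni²⁺ with 10 − 2 = 8 d electrons.
Configuration: t₂g⁶ eg², giving 2 unpaired electrons.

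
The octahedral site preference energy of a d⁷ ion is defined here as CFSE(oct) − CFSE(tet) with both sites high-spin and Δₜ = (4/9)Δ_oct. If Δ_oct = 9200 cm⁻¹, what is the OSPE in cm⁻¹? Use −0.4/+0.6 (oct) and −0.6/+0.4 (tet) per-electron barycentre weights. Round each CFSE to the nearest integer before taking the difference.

-2453

In an octahedral site d⁷ (HS) is t2g^5 e_g^2, giving CFSE(oct) = -0.8Δ_oct = -7360 cm⁻¹.
Tetrahedral e^4 t2^3 gives -1.2Δₜ = -1.2 × (4/9) × 9200 = -4907 cm⁻¹.
OSPE = -7360 − (-4907) = -2453 cm⁻¹.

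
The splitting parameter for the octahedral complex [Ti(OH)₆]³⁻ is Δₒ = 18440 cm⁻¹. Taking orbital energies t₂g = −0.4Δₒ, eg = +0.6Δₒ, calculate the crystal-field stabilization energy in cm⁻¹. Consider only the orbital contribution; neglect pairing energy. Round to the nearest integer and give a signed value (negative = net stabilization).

Each OH⁻ contributes -1; 6 × (-1) = -6. With overall charge -3, Ti is in the +3 oxidation state.
Ti sits in group 4; removing 3 electrons leaves Ti³⁺ with 4 − 3 = 1 d electrons.
For octahedral d¹ the high- and low-spin configurations coincide.
Electron filling gives t₂g¹ eg⁰.
Orbital CFSE = 1(-0.4) + 0(0.6) = -0.4Δₒ = -0.4 × 18440 = -7376 cm⁻¹.

-7376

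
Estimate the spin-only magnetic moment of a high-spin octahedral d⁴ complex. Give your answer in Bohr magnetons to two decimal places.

Configuration: t2g^3 e_g^1 → 4 unpaired electrons.
μ(spin-only) = √[4(4+2)] = √24 ≈ 4.90 Bohr magnetons.

4.90 Bohr magnetons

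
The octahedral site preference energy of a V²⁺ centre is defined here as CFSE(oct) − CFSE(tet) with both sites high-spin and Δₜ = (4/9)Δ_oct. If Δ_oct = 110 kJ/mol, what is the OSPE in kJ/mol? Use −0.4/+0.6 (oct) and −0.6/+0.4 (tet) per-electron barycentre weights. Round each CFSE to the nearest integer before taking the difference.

-93

Group 5 minus oxidation state +2 gives a d³ configuration for V²⁺.
Octahedral (high-spin): t2g^3 e_g^0, CFSE = 3(−0.4) + 0(+0.6) = -1.2Δ_oct = -1.2 × 110 = -132 kJ/mol.
Tetrahedral: e^2 t2^1, CFSE = 2(−0.6) + 1(+0.4) = -0.8Δₜ = -0.8 × (4/9) × 110 = -39 kJ/mol.
OSPE = CFSE(oct) − CFSE(tet) = -132 − (-39) = -93 kJ/mol.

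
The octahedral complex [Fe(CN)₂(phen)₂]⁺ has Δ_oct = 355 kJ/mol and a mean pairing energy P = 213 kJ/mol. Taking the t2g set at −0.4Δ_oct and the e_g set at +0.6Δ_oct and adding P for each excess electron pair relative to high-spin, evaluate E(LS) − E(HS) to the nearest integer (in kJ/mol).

-284

Ligand charges: 2×(-1) from CN⁻ and 2×(+0) from phen sum to -2; with overall charge +1, Fe is +3.
Fe³⁺: group 8, so d-count = 8 − 3 = 5.
High-spin: t2g^3 e_g^2, CFSE = 0.0Δ_oct = 0 kJ/mol.
Low-spin: t2g^5 e_g^0, orbital CFSE = -2.0Δ_oct = -710 kJ/mol; plus 2 excess pairs × P = +426 kJ/mol; total -284 kJ/mol.
Thus E(LS) − E(HS) = -284 kJ/mol.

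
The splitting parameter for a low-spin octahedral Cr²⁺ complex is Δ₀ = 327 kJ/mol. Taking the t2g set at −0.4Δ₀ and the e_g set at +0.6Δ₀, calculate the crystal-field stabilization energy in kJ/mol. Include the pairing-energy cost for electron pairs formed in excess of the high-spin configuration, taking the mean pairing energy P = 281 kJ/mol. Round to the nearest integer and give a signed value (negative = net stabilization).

-242

Cr is in group 6, so Cr²⁺ is d⁴ (6 − 2 = 4).
The d⁴ electrons fill as t2g^4 e_g^0.
CFSE(orbital) = 4×(-0.4Δ₀) + 0×(0.6Δ₀) = -1.6Δ₀; with Δ₀ = 327 kJ/mol that is -523 kJ/mol.
High-spin d⁴ would be t2g^3 e_g^1 with 0 pairs; low-spin has 1, so 1 excess pair costs +1P = +281 kJ/mol.
Overall CFSE = -523 + 281 = -242 kJ/mol.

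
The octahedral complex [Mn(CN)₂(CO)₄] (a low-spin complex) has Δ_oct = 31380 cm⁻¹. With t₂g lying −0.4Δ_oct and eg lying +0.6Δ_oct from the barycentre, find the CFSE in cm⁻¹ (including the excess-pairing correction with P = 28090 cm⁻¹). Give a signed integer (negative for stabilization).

Ligand charges: 2×(-1) from CN⁻ and 4×(+0) from CO sum to -2; with overall charge +0, Mn is +2.
Mn is in group 7, so Mn²⁺ is d⁵ (7 − 2 = 5).
The d⁵ electrons fill as t₂g⁵ eg⁰.
The orbital stabilization is -2.0Δ_oct = -2.0 × 31380 = -62760 cm⁻¹.
High-spin d⁵ would be t₂g³ eg² with 0 pairs; low-spin has 2, so 2 excess pairs cost +2P = +56180 cm⁻¹.
Overall CFSE = -62760 + 56180 = -6580 cm⁻¹.

-6580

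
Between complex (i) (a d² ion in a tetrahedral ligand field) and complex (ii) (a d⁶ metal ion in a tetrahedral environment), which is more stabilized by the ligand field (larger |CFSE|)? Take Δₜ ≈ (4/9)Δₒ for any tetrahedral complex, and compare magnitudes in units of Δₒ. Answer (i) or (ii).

(i): Tetrahedral fields are weak (Δₜ ≈ 4/9 Δₒ), so electrons fill high-spin; e² t₂⁰, CFSE = -1.2Δₜ ≈ -0.53Δₒ.
(ii): Tetrahedral splitting is small, so the complex is high-spin; e³ t₂³, CFSE = -0.6Δₜ ≈ -0.27Δₒ.
So (i) has the larger |CFSE|.

(i)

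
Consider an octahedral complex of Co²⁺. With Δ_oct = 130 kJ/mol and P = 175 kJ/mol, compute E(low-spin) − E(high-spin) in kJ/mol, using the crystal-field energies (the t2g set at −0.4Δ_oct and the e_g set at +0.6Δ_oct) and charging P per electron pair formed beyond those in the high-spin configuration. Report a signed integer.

45

Co is in group 9, so Co²⁺ is d⁷ (9 − 2 = 7).
High-spin d⁷ fills as t2g^5 e_g^2 with CFSE 5(−0.4) + 2(+0.6) = -0.8Δ_oct = -104 kJ/mol.
For low-spin the configuration is t2g^6 e_g^1: orbital energy -1.8 × 130 = -234 kJ/mol, and 1 additional pair relative to high-spin adds 175 kJ/mol, giving -59 kJ/mol.
The difference is -59 − (-104) = 45 kJ/mol, so high-spin lies lower.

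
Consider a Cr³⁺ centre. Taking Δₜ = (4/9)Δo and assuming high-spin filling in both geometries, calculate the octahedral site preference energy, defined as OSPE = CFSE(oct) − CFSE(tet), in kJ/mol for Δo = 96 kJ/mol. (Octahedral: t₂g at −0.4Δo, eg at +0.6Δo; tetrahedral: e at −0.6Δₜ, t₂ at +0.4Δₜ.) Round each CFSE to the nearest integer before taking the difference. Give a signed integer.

Cr is in group 6, so Cr³⁺ is d³ (6 − 3 = 3).
Octahedral (high-spin): t₂g³ eg⁰, CFSE = 3(−0.4) + 0(+0.6) = -1.2Δo = -1.2 × 96 = -115 kJ/mol.
Tetrahedral e² t₂¹ gives -0.8Δₜ = -0.8 × (4/9) × 96 = -34 kJ/mol.
Subtracting, OSPE = -115 − (-34) = -81 kJ/mol.

-81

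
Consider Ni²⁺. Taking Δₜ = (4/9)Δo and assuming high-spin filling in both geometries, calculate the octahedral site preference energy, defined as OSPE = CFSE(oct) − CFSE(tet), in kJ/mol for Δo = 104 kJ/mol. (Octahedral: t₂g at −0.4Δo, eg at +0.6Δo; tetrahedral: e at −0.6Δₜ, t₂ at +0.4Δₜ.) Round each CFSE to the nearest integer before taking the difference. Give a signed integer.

-88

Ni²⁺: group 10, so d-count = 10 − 2 = 8.
Octahedral high-spin t2g^6 e_g^2: CFSE = -1.2 × 104 = -125 kJ/mol.
Tetrahedral: e^4 t2^4, CFSE = 4(−0.6) + 4(+0.4) = -0.8Δₜ = -0.8 × (4/9) × 104 = -37 kJ/mol.
Subtracting, OSPE = -125 − (-37) = -88 kJ/mol.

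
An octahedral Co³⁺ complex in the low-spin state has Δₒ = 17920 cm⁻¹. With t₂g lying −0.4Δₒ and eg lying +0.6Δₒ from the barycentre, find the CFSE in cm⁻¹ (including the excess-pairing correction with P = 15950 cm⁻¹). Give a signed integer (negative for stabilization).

-11108

Co sits in group 9; removing 3 electrons leaves Co³⁺ with 9 − 3 = 6 d electrons.
Configuration: t₂g⁶ eg⁰.
The orbital stabilization is -2.4Δₒ = -2.4 × 17920 = -43008 cm⁻¹.
Pairing penalty: 3 pairs vs 1 in the high-spin reference → 2 extra × P = 31900 cm⁻¹.
Combining: -43008 + 31900 = -11108 cm⁻¹.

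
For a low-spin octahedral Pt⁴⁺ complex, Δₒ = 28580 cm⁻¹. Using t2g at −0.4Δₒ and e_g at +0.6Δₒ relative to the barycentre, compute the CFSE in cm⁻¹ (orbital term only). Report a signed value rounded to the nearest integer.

-68592

Pt⁴⁺: group 10, so d-count = 10 − 4 = 6.
Configuration: t2g^6 e_g^0.
The orbital stabilization is -2.4Δₒ = -2.4 × 28580 = -68592 cm⁻¹.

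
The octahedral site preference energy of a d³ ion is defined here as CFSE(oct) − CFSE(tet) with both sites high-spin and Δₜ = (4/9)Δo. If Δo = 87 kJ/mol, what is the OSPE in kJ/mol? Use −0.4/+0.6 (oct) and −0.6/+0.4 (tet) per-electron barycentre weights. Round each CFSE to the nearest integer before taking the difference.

-73

Octahedral (high-spin): t₂g³ eg⁰, CFSE = 3(−0.4) + 0(+0.6) = -1.2Δo = -1.2 × 87 = -104 kJ/mol.
Tetrahedral e² t₂¹ gives -0.8Δₜ = -0.8 × (4/9) × 87 = -31 kJ/mol.
OSPE = -104 − (-31) = -73 kJ/mol.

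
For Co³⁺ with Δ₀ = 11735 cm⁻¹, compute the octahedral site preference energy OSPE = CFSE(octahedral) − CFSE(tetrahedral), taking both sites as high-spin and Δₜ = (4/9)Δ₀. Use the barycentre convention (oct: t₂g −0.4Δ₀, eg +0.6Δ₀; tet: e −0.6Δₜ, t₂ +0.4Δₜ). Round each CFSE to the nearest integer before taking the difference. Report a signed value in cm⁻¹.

Co sits in group 9; removing 3 electrons leaves Co³⁺ with 9 − 3 = 6 d electrons.
Octahedral high-spin t₂g⁴ eg²: CFSE = -0.4 × 11735 = -4694 cm⁻¹.
Tetrahedral e³ t₂³ gives -0.6Δₜ = -0.6 × (4/9) × 11735 = -3129 cm⁻¹.
OSPE = CFSE(oct) − CFSE(tet) = -4694 − (-3129) = -1565 cm⁻¹.

-1565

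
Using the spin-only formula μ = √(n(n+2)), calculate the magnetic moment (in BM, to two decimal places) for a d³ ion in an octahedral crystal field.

3.87 BM

Configuration: t₂g³ eg⁰ → 3 unpaired electrons.
μ(spin-only) = √[3(3+2)] = √15 ≈ 3.87 BM.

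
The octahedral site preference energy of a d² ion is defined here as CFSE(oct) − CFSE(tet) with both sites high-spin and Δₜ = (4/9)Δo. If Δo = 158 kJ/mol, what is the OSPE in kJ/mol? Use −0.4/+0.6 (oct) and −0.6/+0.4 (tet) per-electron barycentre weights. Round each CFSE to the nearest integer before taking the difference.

-42

In an octahedral site d² (HS) is t₂g² eg⁰, giving CFSE(oct) = -0.8Δo = -126 kJ/mol.
Tetrahedral: e² t₂⁰, CFSE = 2(−0.6) + 0(+0.4) = -1.2Δₜ = -1.2 × (4/9) × 158 = -84 kJ/mol.
Subtracting, OSPE = -126 − (-84) = -42 kJ/mol.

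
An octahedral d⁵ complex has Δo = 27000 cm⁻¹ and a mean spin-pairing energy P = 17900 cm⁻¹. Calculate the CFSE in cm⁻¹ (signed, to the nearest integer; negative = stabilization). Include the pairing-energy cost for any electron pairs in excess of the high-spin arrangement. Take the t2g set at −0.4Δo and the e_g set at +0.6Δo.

-18200

Here Δo > P (27000 > 17900), so the low-spin state is favoured.
Filling d⁵ accordingly: t2g^5 e_g^0.
Orbital CFSE = -2.0Δo = -2.0 × 27000 = -54000 cm⁻¹.
Excess pairs vs high-spin: 2 − 0 = 2; pairing cost = +35800 cm⁻¹.
Net CFSE = -54000 + 35800 = -18200 cm⁻¹.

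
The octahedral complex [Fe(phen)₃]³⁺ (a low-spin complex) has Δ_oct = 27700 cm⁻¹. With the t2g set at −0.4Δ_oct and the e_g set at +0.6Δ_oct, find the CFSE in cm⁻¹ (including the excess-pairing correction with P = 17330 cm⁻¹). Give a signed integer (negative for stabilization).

phen is neutral, so the +3 overall charge sits on Fe: oxidation state +3.
Group 8 minus oxidation state +3 gives a d⁵ configuration for Fe³⁺.
Electron filling gives t2g^5 e_g^0.
The orbital stabilization is -2.0Δ_oct = -2.0 × 27700 = -55400 cm⁻¹.
Relative to high-spin t2g^3 e_g^2 (0 paired), the low-spin configuration has 2 additional pairs, contributing +2 × 17330 = +34660 cm⁻¹.
Overall CFSE = -55400 + 34660 = -20740 cm⁻¹.

-20740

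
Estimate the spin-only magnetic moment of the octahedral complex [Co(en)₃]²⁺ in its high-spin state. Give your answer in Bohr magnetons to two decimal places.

3.87 Bohr magnetons

en is neutral, so the +2 overall charge sits on Co: oxidation state +2.
Group 9 minus oxidation state +2 gives a d⁷ configuration for Co²⁺.
Configuration: t₂g⁵ eg² → 3 unpaired electrons.
μ(spin-only) = √[3(3+2)] = √15 ≈ 3.87 Bohr magnetons.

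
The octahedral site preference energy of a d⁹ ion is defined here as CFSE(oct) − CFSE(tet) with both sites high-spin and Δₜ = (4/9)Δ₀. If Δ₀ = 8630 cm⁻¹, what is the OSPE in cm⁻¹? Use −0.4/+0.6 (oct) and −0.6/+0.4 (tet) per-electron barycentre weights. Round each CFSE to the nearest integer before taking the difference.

In an octahedral site d⁹ (HS) is t2g^6 e_g^3, giving CFSE(oct) = -0.6Δ₀ = -5178 cm⁻¹.
Tetrahedral e^4 t2^5 gives -0.4Δₜ = -0.4 × (4/9) × 8630 = -1534 cm⁻¹.
Subtracting, OSPE = -5178 − (-1534) = -3644 cm⁻¹.

-3644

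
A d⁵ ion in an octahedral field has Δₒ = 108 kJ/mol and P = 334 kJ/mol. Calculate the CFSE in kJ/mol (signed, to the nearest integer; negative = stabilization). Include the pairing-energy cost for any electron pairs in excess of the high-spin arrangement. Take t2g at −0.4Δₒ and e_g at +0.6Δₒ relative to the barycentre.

0

Here Δₒ < P (108 < 334), so the high-spin state is favoured.
That gives t2g^3 e_g^2.
Orbital CFSE = 0.0Δₒ = 0.0 × 108 = 0 kJ/mol.
High-spin has no excess pairs, so no pairing correction applies.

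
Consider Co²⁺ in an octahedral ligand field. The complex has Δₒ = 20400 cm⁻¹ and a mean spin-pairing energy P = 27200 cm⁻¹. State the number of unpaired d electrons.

Co sits in group 9; removing 2 electrons leaves Co²⁺ with 9 − 2 = 7 d electrons.
Δₒ < P, so pairing is avoided: the ground state is high-spin.
Configuration: t₂g⁵ eg².
Unpaired electrons: 3.

3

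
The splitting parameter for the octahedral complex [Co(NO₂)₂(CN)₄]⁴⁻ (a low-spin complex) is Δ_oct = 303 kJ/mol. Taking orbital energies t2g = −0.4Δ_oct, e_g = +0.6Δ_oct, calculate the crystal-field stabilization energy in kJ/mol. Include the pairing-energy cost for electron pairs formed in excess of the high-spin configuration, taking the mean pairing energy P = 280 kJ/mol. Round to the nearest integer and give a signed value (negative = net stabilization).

Ligand charges: 2×(-1) from NO₂⁻ and 4×(-1) from CN⁻ sum to -6; with overall charge -4, Co is +2.
Co sits in group 9; removing 2 electrons leaves Co²⁺ with 9 − 2 = 7 d electrons.
Configuration: t2g^6 e_g^1.
The orbital stabilization is -1.8Δ_oct = -1.8 × 303 = -545 kJ/mol.
High-spin d⁷ would be t2g^5 e_g^2 with 2 pairs; low-spin has 3, so 1 excess pair costs +1P = +280 kJ/mol.
Net CFSE = -545 + 280 = -265 kJ/mol.

-265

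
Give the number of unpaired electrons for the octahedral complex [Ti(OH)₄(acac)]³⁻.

2

Ligand charges: 4×(-1) from OH⁻ and 1×(-1) from acac⁻ sum to -5; with overall charge -3, Ti is +2.
Group 4 minus oxidation state +2 gives a d² configuration for Ti²⁺.
Configuration: t₂g² eg⁰, giving 2 unpaired electrons.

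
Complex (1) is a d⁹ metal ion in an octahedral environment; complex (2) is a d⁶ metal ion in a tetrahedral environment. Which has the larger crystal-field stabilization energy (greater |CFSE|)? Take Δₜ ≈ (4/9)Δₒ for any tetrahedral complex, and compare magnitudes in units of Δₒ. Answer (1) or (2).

(1)

(1): t₂g⁶ eg³, CFSE = -0.6Δₒ.
(2): Tetrahedral splitting is small, so the complex is high-spin; e^3 t2^3, CFSE = -0.6Δₜ ≈ -0.27Δₒ.
So (1) has the larger |CFSE|.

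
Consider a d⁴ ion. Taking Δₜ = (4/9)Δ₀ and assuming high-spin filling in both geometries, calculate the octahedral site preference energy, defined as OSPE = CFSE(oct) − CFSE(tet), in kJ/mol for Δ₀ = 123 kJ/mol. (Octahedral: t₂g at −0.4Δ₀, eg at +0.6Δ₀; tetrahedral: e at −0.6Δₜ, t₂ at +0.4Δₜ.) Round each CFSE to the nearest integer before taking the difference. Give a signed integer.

In an octahedral site d⁴ (HS) is t₂g³ eg¹, giving CFSE(oct) = -0.6Δ₀ = -74 kJ/mol.
Tetrahedral e² t₂² gives -0.4Δₜ = -0.4 × (4/9) × 123 = -22 kJ/mol.
OSPE = CFSE(oct) − CFSE(tet) = -74 − (-22) = -52 kJ/mol.

-52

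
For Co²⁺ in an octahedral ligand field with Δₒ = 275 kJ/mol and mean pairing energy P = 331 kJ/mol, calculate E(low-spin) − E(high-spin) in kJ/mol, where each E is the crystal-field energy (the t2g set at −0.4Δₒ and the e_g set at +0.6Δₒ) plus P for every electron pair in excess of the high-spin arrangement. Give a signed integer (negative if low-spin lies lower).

Co is in group 9, so Co²⁺ is d⁷ (9 − 2 = 7).
In the high-spin limit (t2g^5 e_g^2) the orbital term is -0.8Δₒ = -220 kJ/mol, with no excess pairing.
For low-spin the configuration is t2g^6 e_g^1: orbital energy -1.8 × 275 = -495 kJ/mol, and 1 additional pair relative to high-spin adds 331 kJ/mol, giving -164 kJ/mol.
E(LS) − E(HS) = -164 − (-220) = 56 kJ/mol.

56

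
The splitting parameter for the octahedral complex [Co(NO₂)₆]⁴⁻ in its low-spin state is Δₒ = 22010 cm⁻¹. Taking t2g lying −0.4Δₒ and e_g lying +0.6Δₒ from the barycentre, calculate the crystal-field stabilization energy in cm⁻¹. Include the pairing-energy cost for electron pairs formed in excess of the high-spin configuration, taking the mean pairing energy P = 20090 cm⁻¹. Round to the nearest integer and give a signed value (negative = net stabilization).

-19528

Each NO₂⁻ contributes -1; 6 × (-1) = -6. With overall charge -4, Co is in the +2 oxidation state.
Co²⁺: group 9, so d-count = 9 − 2 = 7.
The d⁷ electrons fill as t2g^6 e_g^1.
CFSE(orbital) = 6×(-0.4Δₒ) + 1×(0.6Δₒ) = -1.8Δₒ; with Δₒ = 22010 cm⁻¹ that is -39618 cm⁻¹.
High-spin d⁷ would be t2g^5 e_g^2 with 2 pairs; low-spin has 3, so 1 excess pair costs +1P = +20090 cm⁻¹.
Combining: -39618 + 20090 = -19528 cm⁻¹.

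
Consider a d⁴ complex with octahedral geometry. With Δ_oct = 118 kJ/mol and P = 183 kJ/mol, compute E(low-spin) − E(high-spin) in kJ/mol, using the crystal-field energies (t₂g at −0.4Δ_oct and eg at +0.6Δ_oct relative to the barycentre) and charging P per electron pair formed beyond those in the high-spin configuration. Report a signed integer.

High-spin: t₂g³ eg¹, CFSE = -0.6Δ_oct = -71 kJ/mol.
Low-spin t₂g⁴ eg⁰ gives -1.6Δ_oct = -189 kJ/mol, but forming 1 extra pair costs 1P = 183 kJ/mol, so E(LS) = -189 + 183 = -6 kJ/mol.
Thus E(LS) − E(HS) = 65 kJ/mol.

65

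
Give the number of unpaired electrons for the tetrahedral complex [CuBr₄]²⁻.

Each Br⁻ contributes -1; 4 × (-1) = -4. With overall charge -2, Cu is in the +2 oxidation state.
Cu²⁺: group 11, so d-count = 11 − 2 = 9.
Tetrahedral fields are weak (Δₜ ≈ 4/9 Δₒ), so electrons fill high-spin.
Configuration: e⁴ t₂⁵, giving 1 unpaired electron.

1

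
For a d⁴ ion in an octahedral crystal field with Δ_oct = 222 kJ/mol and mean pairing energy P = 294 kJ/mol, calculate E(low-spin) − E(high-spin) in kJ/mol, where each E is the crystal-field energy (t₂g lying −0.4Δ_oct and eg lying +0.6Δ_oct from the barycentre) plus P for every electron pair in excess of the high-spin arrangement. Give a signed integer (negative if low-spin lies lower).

In the high-spin limit (t₂g³ eg¹) the orbital term is -0.6Δ_oct = -133 kJ/mol, with no excess pairing.
Low-spin t₂g⁴ eg⁰ gives -1.6Δ_oct = -355 kJ/mol, but forming 1 extra pair costs 1P = 294 kJ/mol, so E(LS) = -355 + 294 = -61 kJ/mol.
E(LS) − E(HS) = -61 − (-133) = 72 kJ/mol.

72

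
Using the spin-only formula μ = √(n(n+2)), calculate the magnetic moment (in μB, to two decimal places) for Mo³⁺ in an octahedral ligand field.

Mo³⁺: group 6, so d-count = 6 − 3 = 3.
Configuration: t₂g³ eg⁰ → 3 unpaired electrons.
μ(spin-only) = √[3(3+2)] = √15 ≈ 3.87 μB.

3.87 μB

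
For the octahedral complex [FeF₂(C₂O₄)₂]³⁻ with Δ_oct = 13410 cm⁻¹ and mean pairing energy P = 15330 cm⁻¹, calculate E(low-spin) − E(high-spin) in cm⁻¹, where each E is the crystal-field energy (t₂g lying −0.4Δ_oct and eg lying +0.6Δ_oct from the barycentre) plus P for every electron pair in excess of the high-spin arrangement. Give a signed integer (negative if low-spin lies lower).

3840

Ligand charges: 2×(-1) from F⁻ and 2×(-2) from C₂O₄²⁻ sum to -6; with overall charge -3, Fe is +3.
Fe³⁺: group 8, so d-count = 8 − 3 = 5.
High-spin: t₂g³ eg², CFSE = 0.0Δ_oct = 0 cm⁻¹.
For low-spin the configuration is t₂g⁵ eg⁰: orbital energy -2.0 × 13410 = -26820 cm⁻¹, and 2 additional pairs relative to high-spin add 30660 cm⁻¹, giving 3840 cm⁻¹.
The difference is 3840 − (0) = 3840 cm⁻¹, so high-spin lies lower.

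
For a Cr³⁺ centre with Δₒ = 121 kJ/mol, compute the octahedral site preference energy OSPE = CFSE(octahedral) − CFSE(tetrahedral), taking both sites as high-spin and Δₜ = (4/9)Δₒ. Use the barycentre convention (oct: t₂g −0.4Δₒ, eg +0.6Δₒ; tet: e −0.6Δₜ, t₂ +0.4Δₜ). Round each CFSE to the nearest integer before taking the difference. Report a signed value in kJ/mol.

Group 6 minus oxidation state +3 gives a d³ configuration for Cr³⁺.
In an octahedral site d³ (HS) is t₂g³ eg⁰, giving CFSE(oct) = -1.2Δₒ = -145 kJ/mol.
In a tetrahedral site the filling is e² t₂¹: CFSE(tet) = -0.8Δₜ = -0.8 × (4/9)(121) = -43 kJ/mol.
OSPE = CFSE(oct) − CFSE(tet) = -145 − (-43) = -102 kJ/mol.

-102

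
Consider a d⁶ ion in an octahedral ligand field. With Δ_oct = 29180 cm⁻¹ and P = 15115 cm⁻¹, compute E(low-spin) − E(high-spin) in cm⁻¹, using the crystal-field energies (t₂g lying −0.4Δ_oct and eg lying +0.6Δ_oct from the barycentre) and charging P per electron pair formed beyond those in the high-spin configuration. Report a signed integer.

-28130

High-spin: t₂g⁴ eg², CFSE = -0.4Δ_oct = -11672 cm⁻¹.
For low-spin the configuration is t₂g⁶ eg⁰: orbital energy -2.4 × 29180 = -70032 cm⁻¹, and 2 additional pairs relative to high-spin add 30230 cm⁻¹, giving -39802 cm⁻¹.
E(LS) − E(HS) = -39802 − (-11672) = -28130 cm⁻¹.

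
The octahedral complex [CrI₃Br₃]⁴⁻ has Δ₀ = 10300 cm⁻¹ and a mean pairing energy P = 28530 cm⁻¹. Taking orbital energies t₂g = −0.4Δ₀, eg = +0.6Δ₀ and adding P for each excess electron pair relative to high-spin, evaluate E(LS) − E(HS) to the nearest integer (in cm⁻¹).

Ligand charges: 3×(-1) from I⁻ and 3×(-1) from Br⁻ sum to -6; with overall charge -4, Cr is +2.
Cr sits in group 6; removing 2 electrons leaves Cr²⁺ with 6 − 2 = 4 d electrons.
High-spin: t₂g³ eg¹, CFSE = -0.6Δ₀ = -6180 cm⁻¹.
For low-spin the configuration is t₂g⁴ eg⁰: orbital energy -1.6 × 10300 = -16480 cm⁻¹, and 1 additional pair relative to high-spin adds 28530 cm⁻¹, giving 12050 cm⁻¹.
The difference is 12050 − (-6180) = 18230 cm⁻¹, so high-spin lies lower.

18230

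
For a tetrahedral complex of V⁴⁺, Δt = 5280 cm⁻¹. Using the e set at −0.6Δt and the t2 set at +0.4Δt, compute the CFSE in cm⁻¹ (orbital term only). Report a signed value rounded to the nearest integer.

Group 5 minus oxidation state +4 gives a d¹ configuration for V⁴⁺.
Tetrahedral fields are weak (Δₜ ≈ 4/9 Δₒ), so electrons fill high-spin.
Electron filling gives e^1 t2^0.
Orbital CFSE = 1(-0.6) + 0(0.4) = -0.6Δt = -0.6 × 5280 = -3168 cm⁻¹.

-3168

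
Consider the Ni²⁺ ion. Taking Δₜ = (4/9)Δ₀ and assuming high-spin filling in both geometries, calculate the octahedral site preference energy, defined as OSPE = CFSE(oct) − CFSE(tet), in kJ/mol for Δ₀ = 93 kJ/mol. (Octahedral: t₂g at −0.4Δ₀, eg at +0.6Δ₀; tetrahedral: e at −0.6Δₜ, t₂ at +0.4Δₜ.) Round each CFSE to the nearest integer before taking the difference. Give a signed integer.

Ni is in group 10, so Ni²⁺ is d⁸ (10 − 2 = 8).
Octahedral high-spin t2g^6 e_g^2: CFSE = -1.2 × 93 = -112 kJ/mol.
In a tetrahedral site the filling is e^4 t2^4: CFSE(tet) = -0.8Δₜ = -0.8 × (4/9)(93) = -33 kJ/mol.
Subtracting, OSPE = -112 − (-33) = -79 kJ/mol.

-79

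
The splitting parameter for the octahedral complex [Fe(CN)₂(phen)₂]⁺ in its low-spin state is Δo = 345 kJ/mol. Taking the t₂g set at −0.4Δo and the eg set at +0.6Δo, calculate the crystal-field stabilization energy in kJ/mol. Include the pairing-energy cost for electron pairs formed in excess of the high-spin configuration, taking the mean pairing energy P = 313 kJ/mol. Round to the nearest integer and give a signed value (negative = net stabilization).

Ligand charges: 2×(-1) from CN⁻ and 2×(+0) from phen sum to -2; with overall charge +1, Fe is +3.
Fe is in group 8, so Fe³⁺ is d⁵ (8 − 3 = 5).
The d⁵ electrons fill as t₂g⁵ eg⁰.
CFSE(orbital) = 5×(-0.4Δo) + 0×(0.6Δo) = -2.0Δo; with Δo = 345 kJ/mol that is -690 kJ/mol.
High-spin d⁵ would be t₂g³ eg² with 0 pairs; low-spin has 2, so 2 excess pairs cost +2P = +626 kJ/mol.
Overall CFSE = -690 + 626 = -64 kJ/mol.

-64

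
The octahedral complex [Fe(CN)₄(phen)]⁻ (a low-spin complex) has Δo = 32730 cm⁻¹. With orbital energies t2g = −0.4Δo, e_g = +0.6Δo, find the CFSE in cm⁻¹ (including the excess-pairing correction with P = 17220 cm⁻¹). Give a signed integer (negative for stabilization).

Ligand charges: 4×(-1) from CN⁻ and 1×(+0) from phen sum to -4; with overall charge -1, Fe is +3.
Group 8 minus oxidation state +3 gives a d⁵ configuration for Fe³⁺.
Configuration: t2g^5 e_g^0.
Orbital CFSE = 5(-0.4) + 0(0.6) = -2.0Δo = -2.0 × 32730 = -65460 cm⁻¹.
High-spin d⁵ would be t2g^3 e_g^2 with 0 pairs; low-spin has 2, so 2 excess pairs cost +2P = +34440 cm⁻¹.
Combining: -65460 + 34440 = -31020 cm⁻¹.

-31020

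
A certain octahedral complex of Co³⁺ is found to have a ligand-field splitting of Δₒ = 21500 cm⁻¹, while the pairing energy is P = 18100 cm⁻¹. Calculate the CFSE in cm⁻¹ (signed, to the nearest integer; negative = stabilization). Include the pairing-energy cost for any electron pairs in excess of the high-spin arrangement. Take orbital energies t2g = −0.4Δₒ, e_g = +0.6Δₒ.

-15400

Group 9 minus oxidation state +3 gives a d⁶ configuration for Co³⁺.
Since Δₒ = 21500 cm⁻¹ > P = 18100 cm⁻¹, the complex adopts the low-spin configuration.
That gives t2g^6 e_g^0.
Orbital CFSE = -2.4Δₒ = -2.4 × 21500 = -51600 cm⁻¹.
Excess pairs vs high-spin: 3 − 1 = 2; pairing cost = +36200 cm⁻¹.
Net CFSE = -51600 + 36200 = -15400 cm⁻¹.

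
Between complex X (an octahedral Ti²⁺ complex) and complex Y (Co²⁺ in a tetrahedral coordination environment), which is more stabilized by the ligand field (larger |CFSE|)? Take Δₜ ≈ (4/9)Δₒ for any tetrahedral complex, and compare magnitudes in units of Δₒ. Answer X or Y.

X: Group 4 minus oxidation state +2 gives a d² configuration for Ti²⁺; For octahedral d² the high- and low-spin configurations coincide; t₂g² eg⁰, CFSE = -0.8Δₒ.
Y: Group 9 minus oxidation state +2 gives a d⁷ configuration for Co²⁺; With tetrahedral geometry the complex is necessarily high-spin; e⁴ t₂³, CFSE = -1.2Δₜ ≈ -0.53Δₒ.
So X has the larger |CFSE|.

X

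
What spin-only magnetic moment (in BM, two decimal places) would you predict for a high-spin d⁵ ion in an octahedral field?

Configuration: t2g^3 e_g^2 → 5 unpaired electrons.
μ(spin-only) = √[5(5+2)] = √35 ≈ 5.92 BM.

5.92 BM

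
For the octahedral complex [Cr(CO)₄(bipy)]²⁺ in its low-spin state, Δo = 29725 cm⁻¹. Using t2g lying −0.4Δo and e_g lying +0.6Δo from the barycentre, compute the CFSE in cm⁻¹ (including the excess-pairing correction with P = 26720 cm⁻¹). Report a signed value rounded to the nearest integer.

-20840

Ligand charges: 4×(+0) from CO and 1×(+0) from bipy sum to +0; with overall charge +2, Cr is +2.
Cr is in group 6, so Cr²⁺ is d⁴ (6 − 2 = 4).
Electron filling gives t2g^4 e_g^0.
The orbital stabilization is -1.6Δo = -1.6 × 29725 = -47560 cm⁻¹.
Relative to high-spin t2g^3 e_g^1 (0 paired), the low-spin configuration has 1 additional pair, contributing +1 × 26720 = +26720 cm⁻¹.
Overall CFSE = -47560 + 26720 = -20840 cm⁻¹.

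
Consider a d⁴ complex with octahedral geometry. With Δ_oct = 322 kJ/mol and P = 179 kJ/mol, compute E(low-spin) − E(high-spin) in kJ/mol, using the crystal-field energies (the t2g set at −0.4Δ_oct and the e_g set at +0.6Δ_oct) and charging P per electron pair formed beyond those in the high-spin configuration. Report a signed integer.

-143

In the high-spin limit (t2g^3 e_g^1) the orbital term is -0.6Δ_oct = -193 kJ/mol, with no excess pairing.
For low-spin the configuration is t2g^4 e_g^0: orbital energy -1.6 × 322 = -515 kJ/mol, and 1 additional pair relative to high-spin adds 179 kJ/mol, giving -336 kJ/mol.
The difference is -336 − (-193) = -143 kJ/mol, so low-spin lies lower.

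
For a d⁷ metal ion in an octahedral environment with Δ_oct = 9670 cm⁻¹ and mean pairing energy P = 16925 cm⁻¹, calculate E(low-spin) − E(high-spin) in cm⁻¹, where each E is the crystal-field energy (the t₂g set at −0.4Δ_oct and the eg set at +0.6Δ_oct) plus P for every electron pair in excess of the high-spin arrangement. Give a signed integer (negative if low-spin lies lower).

7255

High-spin d⁷ fills as t₂g⁵ eg² with CFSE 5(−0.4) + 2(+0.6) = -0.8Δ_oct = -7736 cm⁻¹.
Low-spin t₂g⁶ eg¹ gives -1.8Δ_oct = -17406 cm⁻¹, but forming 1 extra pair costs 1P = 16925 cm⁻¹, so E(LS) = -17406 + 16925 = -481 cm⁻¹.
The difference is -481 − (-7736) = 7255 cm⁻¹, so high-spin lies lower.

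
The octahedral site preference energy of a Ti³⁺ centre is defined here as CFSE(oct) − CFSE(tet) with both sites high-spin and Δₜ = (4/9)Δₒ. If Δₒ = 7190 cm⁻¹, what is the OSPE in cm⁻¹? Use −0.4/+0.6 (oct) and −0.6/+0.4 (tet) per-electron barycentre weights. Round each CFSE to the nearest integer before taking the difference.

Ti sits in group 4; removing 3 electrons leaves Ti³⁺ with 4 − 3 = 1 d electrons.
Octahedral high-spin t2g^1 e_g^0: CFSE = -0.4 × 7190 = -2876 cm⁻¹.
Tetrahedral: e^1 t2^0, CFSE = 1(−0.6) + 0(+0.4) = -0.6Δₜ = -0.6 × (4/9) × 7190 = -1917 cm⁻¹.
OSPE = CFSE(oct) − CFSE(tet) = -2876 − (-1917) = -959 cm⁻¹.

-959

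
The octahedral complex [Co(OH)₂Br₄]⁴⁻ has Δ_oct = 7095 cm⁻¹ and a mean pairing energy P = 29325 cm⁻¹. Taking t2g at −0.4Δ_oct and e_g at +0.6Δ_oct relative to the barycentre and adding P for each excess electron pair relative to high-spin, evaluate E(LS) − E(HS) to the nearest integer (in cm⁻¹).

Ligand charges: 2×(-1) from OH⁻ and 4×(-1) from Br⁻ sum to -6; with overall charge -4, Co is +2.
Co²⁺: group 9, so d-count = 9 − 2 = 7.
In the high-spin limit (t2g^5 e_g^2) the orbital term is -0.8Δ_oct = -5676 cm⁻¹, with no excess pairing.
Low-spin t2g^6 e_g^1 gives -1.8Δ_oct = -12771 cm⁻¹, but forming 1 extra pair costs 1P = 29325 cm⁻¹, so E(LS) = -12771 + 29325 = 16554 cm⁻¹.
The difference is 16554 − (-5676) = 22230 cm⁻¹, so high-spin lies lower.

22230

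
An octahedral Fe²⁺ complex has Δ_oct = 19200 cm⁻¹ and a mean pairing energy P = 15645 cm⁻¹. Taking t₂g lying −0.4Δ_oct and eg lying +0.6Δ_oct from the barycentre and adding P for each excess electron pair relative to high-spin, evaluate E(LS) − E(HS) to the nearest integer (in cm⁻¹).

-7110

Fe²⁺: group 8, so d-count = 8 − 2 = 6.
In the high-spin limit (t₂g⁴ eg²) the orbital term is -0.4Δ_oct = -7680 cm⁻¹, with no excess pairing.
For low-spin the configuration is t₂g⁶ eg⁰: orbital energy -2.4 × 19200 = -46080 cm⁻¹, and 2 additional pairs relative to high-spin add 31290 cm⁻¹, giving -14790 cm⁻¹.
E(LS) − E(HS) = -14790 − (-7680) = -7110 cm⁻¹.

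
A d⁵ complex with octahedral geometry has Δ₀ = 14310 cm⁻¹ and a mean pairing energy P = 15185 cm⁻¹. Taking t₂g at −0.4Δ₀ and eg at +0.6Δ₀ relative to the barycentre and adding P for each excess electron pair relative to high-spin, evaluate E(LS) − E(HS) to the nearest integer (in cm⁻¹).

1750

High-spin: t₂g³ eg², CFSE = 0.0Δ₀ = 0 cm⁻¹.
Low-spin t₂g⁵ eg⁰ gives -2.0Δ₀ = -28620 cm⁻¹, but forming 2 extra pairs costs 2P = 30370 cm⁻¹, so E(LS) = -28620 + 30370 = 1750 cm⁻¹.
E(LS) − E(HS) = 1750 − (0) = 1750 cm⁻¹.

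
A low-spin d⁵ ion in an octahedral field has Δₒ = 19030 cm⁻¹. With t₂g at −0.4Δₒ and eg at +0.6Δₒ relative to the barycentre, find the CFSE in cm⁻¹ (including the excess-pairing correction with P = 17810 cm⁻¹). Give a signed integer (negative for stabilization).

The d⁵ electrons fill as t₂g⁵ eg⁰.
The orbital stabilization is -2.0Δₒ = -2.0 × 19030 = -38060 cm⁻¹.
Relative to high-spin t₂g³ eg² (0 paired), the low-spin configuration has 2 additional pairs, contributing +2 × 17810 = +35620 cm⁻¹.
Net CFSE = -38060 + 35620 = -2440 cm⁻¹.

-2440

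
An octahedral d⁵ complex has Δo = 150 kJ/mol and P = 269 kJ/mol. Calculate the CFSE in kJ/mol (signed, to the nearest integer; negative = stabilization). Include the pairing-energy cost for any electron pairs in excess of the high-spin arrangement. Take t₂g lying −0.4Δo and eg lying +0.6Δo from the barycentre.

Δo < P, so pairing is avoided: the ground state is high-spin.
That gives t₂g³ eg².
Orbital CFSE = 0.0Δo = 0.0 × 150 = 0 kJ/mol.
High-spin has no excess pairs, so no pairing correction applies.

0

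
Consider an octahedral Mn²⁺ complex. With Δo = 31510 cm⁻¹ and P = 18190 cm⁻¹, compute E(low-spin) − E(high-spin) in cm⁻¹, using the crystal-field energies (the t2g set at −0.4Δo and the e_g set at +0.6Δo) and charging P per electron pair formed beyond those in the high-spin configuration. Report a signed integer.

-26640

Group 7 minus oxidation state +2 gives a d⁵ configuration for Mn²⁺.
High-spin: t2g^3 e_g^2, CFSE = 0.0Δo = 0 cm⁻¹.
Low-spin t2g^5 e_g^0 gives -2.0Δo = -63020 cm⁻¹, but forming 2 extra pairs costs 2P = 36380 cm⁻¹, so E(LS) = -63020 + 36380 = -26640 cm⁻¹.
Thus E(LS) − E(HS) = -26640 cm⁻¹.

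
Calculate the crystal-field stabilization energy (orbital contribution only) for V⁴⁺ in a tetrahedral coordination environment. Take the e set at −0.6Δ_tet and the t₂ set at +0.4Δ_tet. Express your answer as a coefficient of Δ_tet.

V sits in group 5; removing 4 electrons leaves V⁴⁺ with 5 − 4 = 1 d electrons.
With tetrahedral geometry the complex is necessarily high-spin.
Configuration: e¹ t₂⁰.
CFSE = 1(-0.6Δ_tet) + 0(0.4Δ_tet) = -0.6Δ_tet + 0.0Δ_tet = -0.6Δ_tet.

-0.6 Δ_tet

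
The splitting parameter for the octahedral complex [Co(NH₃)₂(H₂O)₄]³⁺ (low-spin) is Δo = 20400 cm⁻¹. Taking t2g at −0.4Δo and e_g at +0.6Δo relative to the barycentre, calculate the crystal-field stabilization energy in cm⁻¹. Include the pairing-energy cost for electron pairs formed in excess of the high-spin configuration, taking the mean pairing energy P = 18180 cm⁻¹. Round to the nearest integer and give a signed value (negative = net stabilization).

Ligand charges: 2×(+0) from NH₃ and 4×(+0) from H₂O sum to +0; with overall charge +3, Co is +3.
Co³⁺: group 9, so d-count = 9 − 3 = 6.
The d⁶ electrons fill as t2g^6 e_g^0.
The orbital stabilization is -2.4Δo = -2.4 × 20400 = -48960 cm⁻¹.
Pairing penalty: 3 pairs vs 1 in the high-spin reference → 2 extra × P = 36360 cm⁻¹.
Overall CFSE = -48960 + 36360 = -12600 cm⁻¹.

-12600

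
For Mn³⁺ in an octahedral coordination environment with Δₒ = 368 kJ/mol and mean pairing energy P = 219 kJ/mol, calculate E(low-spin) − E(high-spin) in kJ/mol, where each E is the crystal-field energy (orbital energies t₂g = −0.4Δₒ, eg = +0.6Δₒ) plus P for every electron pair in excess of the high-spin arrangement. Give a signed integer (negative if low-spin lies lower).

Mn is in group 7, so Mn³⁺ is d⁴ (7 − 3 = 4).
In the high-spin limit (t₂g³ eg¹) the orbital term is -0.6Δₒ = -221 kJ/mol, with no excess pairing.
Low-spin: t₂g⁴ eg⁰, orbital CFSE = -1.6Δₒ = -589 kJ/mol; plus 1 excess pair × P = +219 kJ/mol; total -370 kJ/mol.
Thus E(LS) − E(HS) = -149 kJ/mol.

-149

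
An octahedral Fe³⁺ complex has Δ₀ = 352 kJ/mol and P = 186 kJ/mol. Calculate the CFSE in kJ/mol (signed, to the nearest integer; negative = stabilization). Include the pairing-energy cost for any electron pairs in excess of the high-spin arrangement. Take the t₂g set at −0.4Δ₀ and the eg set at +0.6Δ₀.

-332

Group 8 minus oxidation state +3 gives a d⁵ configuration for Fe³⁺.
Since Δ₀ = 352 kJ/mol > P = 186 kJ/mol, the complex adopts the low-spin configuration.
Filling d⁵ accordingly: t₂g⁵ eg⁰.
Orbital CFSE = -2.0Δ₀ = -2.0 × 352 = -704 kJ/mol.
Excess pairs vs high-spin: 2 − 0 = 2; pairing cost = +372 kJ/mol.
Net CFSE = -704 + 372 = -332 kJ/mol.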